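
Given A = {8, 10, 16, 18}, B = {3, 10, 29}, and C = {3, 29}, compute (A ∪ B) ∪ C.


A ∪ B = {3, 8, 10, 16, 18, 29}
(A ∪ B) ∪ C = {3, 8, 10, 16, 18, 29}

A ∪ B ∪ C = {3, 8, 10, 16, 18, 29}


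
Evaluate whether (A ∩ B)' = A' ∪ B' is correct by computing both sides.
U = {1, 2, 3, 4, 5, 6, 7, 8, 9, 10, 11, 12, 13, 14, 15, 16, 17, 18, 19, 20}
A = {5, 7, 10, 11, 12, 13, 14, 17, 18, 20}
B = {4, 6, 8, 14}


LHS: A ∩ B = {14}
(A ∩ B)' = U \ (A ∩ B) = {1, 2, 3, 4, 5, 6, 7, 8, 9, 10, 11, 12, 13, 15, 16, 17, 18, 19, 20}
A' = {1, 2, 3, 4, 6, 8, 9, 15, 16, 19}, B' = {1, 2, 3, 5, 7, 9, 10, 11, 12, 13, 15, 16, 17, 18, 19, 20}
Claimed RHS: A' ∪ B' = {1, 2, 3, 4, 5, 6, 7, 8, 9, 10, 11, 12, 13, 15, 16, 17, 18, 19, 20}
Identity is VALID: LHS = RHS = {1, 2, 3, 4, 5, 6, 7, 8, 9, 10, 11, 12, 13, 15, 16, 17, 18, 19, 20} ✓

Identity is valid. (A ∩ B)' = A' ∪ B' = {1, 2, 3, 4, 5, 6, 7, 8, 9, 10, 11, 12, 13, 15, 16, 17, 18, 19, 20}


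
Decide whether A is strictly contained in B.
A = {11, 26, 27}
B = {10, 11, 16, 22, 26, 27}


A ⊂ B requires: A ⊆ B AND A ≠ B.
A ⊆ B? Yes
A = B? No
A ⊂ B: Yes (A is a proper subset of B)

Yes, A ⊂ B


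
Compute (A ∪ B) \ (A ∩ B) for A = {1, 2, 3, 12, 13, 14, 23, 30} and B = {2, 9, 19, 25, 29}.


A △ B = (A \ B) ∪ (B \ A) = elements in exactly one of A or B
A \ B = {1, 3, 12, 13, 14, 23, 30}
B \ A = {9, 19, 25, 29}
A △ B = {1, 3, 9, 12, 13, 14, 19, 23, 25, 29, 30}

A △ B = {1, 3, 9, 12, 13, 14, 19, 23, 25, 29, 30}


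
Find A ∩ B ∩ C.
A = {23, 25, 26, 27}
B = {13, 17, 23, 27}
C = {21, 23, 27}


A ∩ B = {23, 27}
(A ∩ B) ∩ C = {23, 27}

A ∩ B ∩ C = {23, 27}


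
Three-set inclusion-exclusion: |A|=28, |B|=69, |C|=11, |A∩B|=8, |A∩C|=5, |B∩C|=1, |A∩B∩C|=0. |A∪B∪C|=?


|A∪B∪C| = |A|+|B|+|C| - |A∩B|-|A∩C|-|B∩C| + |A∩B∩C|
= 28+69+11 - 8-5-1 + 0
= 108 - 14 + 0
= 94

|A ∪ B ∪ C| = 94


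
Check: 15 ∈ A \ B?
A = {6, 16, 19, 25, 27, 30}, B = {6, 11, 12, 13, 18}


A = {6, 16, 19, 25, 27, 30}, B = {6, 11, 12, 13, 18}
A \ B = elements in A but not in B
A \ B = {16, 19, 25, 27, 30}
Checking if 15 ∈ A \ B
15 is not in A \ B → False

15 ∉ A \ B


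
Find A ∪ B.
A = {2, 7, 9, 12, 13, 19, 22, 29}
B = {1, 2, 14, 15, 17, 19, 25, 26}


A ∪ B = all elements in A or B (or both)
A = {2, 7, 9, 12, 13, 19, 22, 29}
B = {1, 2, 14, 15, 17, 19, 25, 26}
A ∪ B = {1, 2, 7, 9, 12, 13, 14, 15, 17, 19, 22, 25, 26, 29}

A ∪ B = {1, 2, 7, 9, 12, 13, 14, 15, 17, 19, 22, 25, 26, 29}


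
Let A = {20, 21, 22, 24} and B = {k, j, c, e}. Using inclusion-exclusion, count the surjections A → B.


n = |A| = 4, k = |B| = 4. Surjections via inclusion-exclusion:
S(n,k) = Σ(-1)^i × C(k,i) × (k-i)^n, i=0 to k
i=0: (-1)^0×C(4,0)×4^4 = 256
i=1: (-1)^1×C(4,1)×3^4 = -324
i=2: (-1)^2×C(4,2)×2^4 = 96
i=3: (-1)^3×C(4,3)×1^4 = -4
i=4: (-1)^4×C(4,4)×0^4 = 0
Total = 24

Number of surjections = 24


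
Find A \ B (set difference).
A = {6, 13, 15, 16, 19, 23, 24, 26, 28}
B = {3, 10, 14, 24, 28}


A \ B = elements in A but not in B
A = {6, 13, 15, 16, 19, 23, 24, 26, 28}
B = {3, 10, 14, 24, 28}
Remove from A any elements in B
A \ B = {6, 13, 15, 16, 19, 23, 26}

A \ B = {6, 13, 15, 16, 19, 23, 26}


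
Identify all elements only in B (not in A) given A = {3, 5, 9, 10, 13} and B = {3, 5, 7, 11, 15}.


A = {3, 5, 9, 10, 13}
B = {3, 5, 7, 11, 15}
Region: only in B (not in A)
Elements: {7, 11, 15}

Elements only in B (not in A): {7, 11, 15}


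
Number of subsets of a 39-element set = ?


Number of subsets = 2^n
= 2^39
= 549755813888

|P(A)| = 549755813888


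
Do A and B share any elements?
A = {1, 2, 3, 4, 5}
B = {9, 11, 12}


Disjoint means A ∩ B = ∅.
A ∩ B = ∅
A ∩ B = ∅, so A and B are disjoint.

No — A and B share no elements (A ∩ B = ∅), so they are disjoint


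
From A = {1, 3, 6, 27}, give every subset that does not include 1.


A subset of A that omits 1 is a subset of A \ {1}, so there are 2^(n-1) = 2^3 = 8 of them.
Subsets excluding 1: ∅, {3}, {6}, {27}, {3, 6}, {3, 27}, {6, 27}, {3, 6, 27}

Subsets excluding 1 (8 total): ∅, {3}, {6}, {27}, {3, 6}, {3, 27}, {6, 27}, {3, 6, 27}


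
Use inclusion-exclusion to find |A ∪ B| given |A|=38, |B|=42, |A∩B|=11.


|A ∪ B| = |A| + |B| - |A ∩ B|
= 38 + 42 - 11
= 69

|A ∪ B| = 69


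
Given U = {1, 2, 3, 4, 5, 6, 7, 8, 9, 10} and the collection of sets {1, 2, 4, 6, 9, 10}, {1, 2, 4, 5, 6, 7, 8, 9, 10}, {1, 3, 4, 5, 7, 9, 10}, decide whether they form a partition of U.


A partition requires: (1) non-empty parts, (2) pairwise disjoint, (3) union = U
Parts: {1, 2, 4, 6, 9, 10}, {1, 2, 4, 5, 6, 7, 8, 9, 10}, {1, 3, 4, 5, 7, 9, 10}
Union of parts: {1, 2, 3, 4, 5, 6, 7, 8, 9, 10}
U = {1, 2, 3, 4, 5, 6, 7, 8, 9, 10}
All non-empty? True
Pairwise disjoint? False
Covers U? True

No, not a valid partition


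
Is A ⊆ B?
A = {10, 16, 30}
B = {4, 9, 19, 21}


A ⊆ B means every element of A is in B.
Elements in A not in B: {10, 16, 30}
So A ⊄ B.

No, A ⊄ B


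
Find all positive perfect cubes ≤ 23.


Checking each candidate:
Condition: positive perfect cubes ≤ 23
Result = {1, 8}

{1, 8}


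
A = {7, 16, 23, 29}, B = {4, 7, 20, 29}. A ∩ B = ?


A ∩ B = elements in both A and B
A = {7, 16, 23, 29}
B = {4, 7, 20, 29}
A ∩ B = {7, 29}

A ∩ B = {7, 29}


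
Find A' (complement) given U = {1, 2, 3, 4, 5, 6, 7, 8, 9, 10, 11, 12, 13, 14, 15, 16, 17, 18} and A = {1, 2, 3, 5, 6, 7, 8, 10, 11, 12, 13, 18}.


Aᶜ = U \ A = elements in U but not in A
U = {1, 2, 3, 4, 5, 6, 7, 8, 9, 10, 11, 12, 13, 14, 15, 16, 17, 18}
A = {1, 2, 3, 5, 6, 7, 8, 10, 11, 12, 13, 18}
Aᶜ = {4, 9, 14, 15, 16, 17}

Aᶜ = {4, 9, 14, 15, 16, 17}


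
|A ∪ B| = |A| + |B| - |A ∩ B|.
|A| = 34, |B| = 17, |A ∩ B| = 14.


|A ∪ B| = |A| + |B| - |A ∩ B|
= 34 + 17 - 14
= 37

|A ∪ B| = 37


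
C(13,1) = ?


C(n,k) = n! / (k!(n-k)!)
C(13,1) = 13! / (1!12!)
= 13

C(13,1) = 13


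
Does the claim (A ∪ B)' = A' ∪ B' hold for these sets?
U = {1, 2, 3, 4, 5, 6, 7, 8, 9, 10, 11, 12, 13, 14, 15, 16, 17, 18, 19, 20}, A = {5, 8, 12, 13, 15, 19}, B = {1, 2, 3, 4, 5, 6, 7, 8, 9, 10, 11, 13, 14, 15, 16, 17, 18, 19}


LHS: A ∪ B = {1, 2, 3, 4, 5, 6, 7, 8, 9, 10, 11, 12, 13, 14, 15, 16, 17, 18, 19}
(A ∪ B)' = U \ (A ∪ B) = {20}
A' = {1, 2, 3, 4, 6, 7, 9, 10, 11, 14, 16, 17, 18, 20}, B' = {12, 20}
Claimed RHS: A' ∪ B' = {1, 2, 3, 4, 6, 7, 9, 10, 11, 12, 14, 16, 17, 18, 20}
Identity is INVALID: LHS = {20} but the RHS claimed here equals {1, 2, 3, 4, 6, 7, 9, 10, 11, 12, 14, 16, 17, 18, 20}. The correct form is (A ∪ B)' = A' ∩ B'.

Identity is invalid: (A ∪ B)' = {20} but A' ∪ B' = {1, 2, 3, 4, 6, 7, 9, 10, 11, 12, 14, 16, 17, 18, 20}. The correct De Morgan law is (A ∪ B)' = A' ∩ B'.


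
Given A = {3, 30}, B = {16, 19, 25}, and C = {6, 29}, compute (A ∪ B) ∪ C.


A ∪ B = {3, 16, 19, 25, 30}
(A ∪ B) ∪ C = {3, 6, 16, 19, 25, 29, 30}

A ∪ B ∪ C = {3, 6, 16, 19, 25, 29, 30}


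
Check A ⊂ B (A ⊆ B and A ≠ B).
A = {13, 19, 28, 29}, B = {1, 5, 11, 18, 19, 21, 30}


A ⊂ B requires: A ⊆ B AND A ≠ B.
A ⊆ B? No
A ⊄ B, so A is not a proper subset.

No, A is not a proper subset of B


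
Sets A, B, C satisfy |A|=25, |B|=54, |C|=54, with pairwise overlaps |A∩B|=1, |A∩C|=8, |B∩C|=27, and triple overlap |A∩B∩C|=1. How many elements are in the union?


|A∪B∪C| = |A|+|B|+|C| - |A∩B|-|A∩C|-|B∩C| + |A∩B∩C|
= 25+54+54 - 1-8-27 + 1
= 133 - 36 + 1
= 98

|A ∪ B ∪ C| = 98


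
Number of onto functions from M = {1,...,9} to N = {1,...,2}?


n = |M| = 9, k = |N| = 2. Surjections via inclusion-exclusion:
S(n,k) = Σ(-1)^i × C(k,i) × (k-i)^n, i=0 to k
i=0: (-1)^0×C(2,0)×2^9 = 512
i=1: (-1)^1×C(2,1)×1^9 = -2
i=2: (-1)^2×C(2,2)×0^9 = 0
Total = 510

Number of surjections = 510


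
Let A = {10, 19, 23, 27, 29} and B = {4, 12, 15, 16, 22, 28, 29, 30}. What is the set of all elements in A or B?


A ∪ B = all elements in A or B (or both)
A = {10, 19, 23, 27, 29}
B = {4, 12, 15, 16, 22, 28, 29, 30}
A ∪ B = {4, 10, 12, 15, 16, 19, 22, 23, 27, 28, 29, 30}

A ∪ B = {4, 10, 12, 15, 16, 19, 22, 23, 27, 28, 29, 30}


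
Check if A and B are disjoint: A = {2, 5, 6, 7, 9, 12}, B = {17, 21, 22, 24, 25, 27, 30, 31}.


Disjoint means A ∩ B = ∅.
A ∩ B = ∅
A ∩ B = ∅, so A and B are disjoint.

Yes, A and B are disjoint


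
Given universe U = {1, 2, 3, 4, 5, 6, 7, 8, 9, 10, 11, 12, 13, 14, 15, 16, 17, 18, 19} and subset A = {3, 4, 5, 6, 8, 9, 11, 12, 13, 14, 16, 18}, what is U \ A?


Aᶜ = U \ A = elements in U but not in A
U = {1, 2, 3, 4, 5, 6, 7, 8, 9, 10, 11, 12, 13, 14, 15, 16, 17, 18, 19}
A = {3, 4, 5, 6, 8, 9, 11, 12, 13, 14, 16, 18}
Aᶜ = {1, 2, 7, 10, 15, 17, 19}

Aᶜ = {1, 2, 7, 10, 15, 17, 19}


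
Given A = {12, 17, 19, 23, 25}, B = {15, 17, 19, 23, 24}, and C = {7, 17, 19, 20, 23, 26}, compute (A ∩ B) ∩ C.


A ∩ B = {17, 19, 23}
(A ∩ B) ∩ C = {17, 19, 23}

A ∩ B ∩ C = {17, 19, 23}


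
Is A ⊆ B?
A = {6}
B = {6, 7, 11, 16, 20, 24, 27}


A ⊆ B means every element of A is in B.
All elements of A are in B.
So A ⊆ B.

Yes, A ⊆ B


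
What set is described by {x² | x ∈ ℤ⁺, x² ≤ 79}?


Checking each candidate:
Condition: positive perfect squares ≤ 79
Result = {1, 4, 9, 16, 25, 36, 49, 64}

{1, 4, 9, 16, 25, 36, 49, 64}


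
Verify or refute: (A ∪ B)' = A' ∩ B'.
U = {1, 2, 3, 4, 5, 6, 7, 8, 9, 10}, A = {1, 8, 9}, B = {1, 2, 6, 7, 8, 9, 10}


LHS: A ∪ B = {1, 2, 6, 7, 8, 9, 10}
(A ∪ B)' = U \ (A ∪ B) = {3, 4, 5}
A' = {2, 3, 4, 5, 6, 7, 10}, B' = {3, 4, 5}
Claimed RHS: A' ∩ B' = {3, 4, 5}
Identity is VALID: LHS = RHS = {3, 4, 5} ✓

Identity is valid. (A ∪ B)' = A' ∩ B' = {3, 4, 5}


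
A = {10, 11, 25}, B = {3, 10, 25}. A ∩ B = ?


A ∩ B = elements in both A and B
A = {10, 11, 25}
B = {3, 10, 25}
A ∩ B = {10, 25}

A ∩ B = {10, 25}


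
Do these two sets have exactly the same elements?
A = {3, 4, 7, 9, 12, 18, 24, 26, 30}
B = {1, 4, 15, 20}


Two sets are equal iff they have exactly the same elements.
A = {3, 4, 7, 9, 12, 18, 24, 26, 30}
B = {1, 4, 15, 20}
Differences: {1, 3, 7, 9, 12, 15, 18, 20, 24, 26, 30}
A ≠ B

No, A ≠ B


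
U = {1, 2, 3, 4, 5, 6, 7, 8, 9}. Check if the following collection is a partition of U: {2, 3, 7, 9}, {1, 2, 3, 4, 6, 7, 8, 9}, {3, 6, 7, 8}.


A partition requires: (1) non-empty parts, (2) pairwise disjoint, (3) union = U
Parts: {2, 3, 7, 9}, {1, 2, 3, 4, 6, 7, 8, 9}, {3, 6, 7, 8}
Union of parts: {1, 2, 3, 4, 6, 7, 8, 9}
U = {1, 2, 3, 4, 5, 6, 7, 8, 9}
All non-empty? True
Pairwise disjoint? False
Covers U? False

No, not a valid partition


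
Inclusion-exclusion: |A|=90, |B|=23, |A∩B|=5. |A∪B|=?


|A ∪ B| = |A| + |B| - |A ∩ B|
= 90 + 23 - 5
= 108

|A ∪ B| = 108


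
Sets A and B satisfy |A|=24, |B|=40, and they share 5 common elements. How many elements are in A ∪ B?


|A ∪ B| = |A| + |B| - |A ∩ B|
= 24 + 40 - 5
= 59

|A ∪ B| = 59


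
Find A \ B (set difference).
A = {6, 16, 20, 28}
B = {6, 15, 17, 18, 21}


A \ B = elements in A but not in B
A = {6, 16, 20, 28}
B = {6, 15, 17, 18, 21}
Remove from A any elements in B
A \ B = {16, 20, 28}

A \ B = {16, 20, 28}


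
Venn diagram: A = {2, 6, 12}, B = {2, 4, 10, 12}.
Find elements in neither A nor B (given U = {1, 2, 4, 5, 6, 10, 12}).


A = {2, 6, 12}
B = {2, 4, 10, 12}
Region: in neither A nor B (given U = {1, 2, 4, 5, 6, 10, 12})
Elements: {1, 5}

Elements in neither A nor B (given U = {1, 2, 4, 5, 6, 10, 12}): {1, 5}


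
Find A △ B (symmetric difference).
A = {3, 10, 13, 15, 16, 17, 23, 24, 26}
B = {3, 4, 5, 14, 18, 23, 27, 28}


A △ B = (A \ B) ∪ (B \ A) = elements in exactly one of A or B
A \ B = {10, 13, 15, 16, 17, 24, 26}
B \ A = {4, 5, 14, 18, 27, 28}
A △ B = {4, 5, 10, 13, 14, 15, 16, 17, 18, 24, 26, 27, 28}

A △ B = {4, 5, 10, 13, 14, 15, 16, 17, 18, 24, 26, 27, 28}


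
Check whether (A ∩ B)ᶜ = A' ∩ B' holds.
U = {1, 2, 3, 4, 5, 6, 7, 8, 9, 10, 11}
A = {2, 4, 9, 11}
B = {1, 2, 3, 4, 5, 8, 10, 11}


LHS: A ∩ B = {2, 4, 11}
(A ∩ B)' = U \ (A ∩ B) = {1, 3, 5, 6, 7, 8, 9, 10}
A' = {1, 3, 5, 6, 7, 8, 10}, B' = {6, 7, 9}
Claimed RHS: A' ∩ B' = {6, 7}
Identity is INVALID: LHS = {1, 3, 5, 6, 7, 8, 9, 10} but the RHS claimed here equals {6, 7}. The correct form is (A ∩ B)' = A' ∪ B'.

Identity is invalid: (A ∩ B)' = {1, 3, 5, 6, 7, 8, 9, 10} but A' ∩ B' = {6, 7}. The correct De Morgan law is (A ∩ B)' = A' ∪ B'.


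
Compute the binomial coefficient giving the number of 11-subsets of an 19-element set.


C(n,k) = n! / (k!(n-k)!)
C(19,11) = 19! / (11!8!)
= 75582

C(19,11) = 75582


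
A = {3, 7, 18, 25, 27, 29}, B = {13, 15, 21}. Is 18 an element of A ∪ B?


A = {3, 7, 18, 25, 27, 29}, B = {13, 15, 21}
A ∪ B = all elements in A or B
A ∪ B = {3, 7, 13, 15, 18, 21, 25, 27, 29}
Checking if 18 ∈ A ∪ B
18 is in A ∪ B → True

18 ∈ A ∪ B


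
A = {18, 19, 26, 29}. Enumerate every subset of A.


|A| = 4, so |P(A)| = 2^4 = 16
Enumerate subsets by cardinality (0 to 4):
∅, {18}, {19}, {26}, {29}, {18, 19}, {18, 26}, {18, 29}, {19, 26}, {19, 29}, {26, 29}, {18, 19, 26}, {18, 19, 29}, {18, 26, 29}, {19, 26, 29}, {18, 19, 26, 29}

P(A) has 16 subsets: ∅, {18}, {19}, {26}, {29}, {18, 19}, {18, 26}, {18, 29}, {19, 26}, {19, 29}, {26, 29}, {18, 19, 26}, {18, 19, 29}, {18, 26, 29}, {19, 26, 29}, {18, 19, 26, 29}


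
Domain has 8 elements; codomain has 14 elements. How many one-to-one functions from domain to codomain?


An injection sends each of |A| = 8 inputs to a distinct output in B.
# injections = |B|·(|B|-1)·…·(|B|-|A|+1) = 14! / (14 - 8)!
= 14 × 13 × 12 × 11 × 10 × 9 × 8 × 7
= 121080960

Number of injections = 121080960


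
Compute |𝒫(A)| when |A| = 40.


Number of subsets = 2^n
= 2^40
= 1099511627776

|P(A)| = 1099511627776


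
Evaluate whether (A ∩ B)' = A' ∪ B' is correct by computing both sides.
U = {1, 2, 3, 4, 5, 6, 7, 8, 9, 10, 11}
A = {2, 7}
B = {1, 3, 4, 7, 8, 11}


LHS: A ∩ B = {7}
(A ∩ B)' = U \ (A ∩ B) = {1, 2, 3, 4, 5, 6, 8, 9, 10, 11}
A' = {1, 3, 4, 5, 6, 8, 9, 10, 11}, B' = {2, 5, 6, 9, 10}
Claimed RHS: A' ∪ B' = {1, 2, 3, 4, 5, 6, 8, 9, 10, 11}
Identity is VALID: LHS = RHS = {1, 2, 3, 4, 5, 6, 8, 9, 10, 11} ✓

Identity is valid. (A ∩ B)' = A' ∪ B' = {1, 2, 3, 4, 5, 6, 8, 9, 10, 11}


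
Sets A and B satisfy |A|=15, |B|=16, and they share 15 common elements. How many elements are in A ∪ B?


|A ∪ B| = |A| + |B| - |A ∩ B|
= 15 + 16 - 15
= 16

|A ∪ B| = 16


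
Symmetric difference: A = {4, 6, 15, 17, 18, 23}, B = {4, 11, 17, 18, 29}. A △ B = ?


A △ B = (A \ B) ∪ (B \ A) = elements in exactly one of A or B
A \ B = {6, 15, 23}
B \ A = {11, 29}
A △ B = {6, 11, 15, 23, 29}

A △ B = {6, 11, 15, 23, 29}


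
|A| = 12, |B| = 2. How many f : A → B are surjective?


n = |A| = 12, k = |B| = 2. Surjections via inclusion-exclusion:
S(n,k) = Σ(-1)^i × C(k,i) × (k-i)^n, i=0 to k
i=0: (-1)^0×C(2,0)×2^12 = 4096
i=1: (-1)^1×C(2,1)×1^12 = -2
i=2: (-1)^2×C(2,2)×0^12 = 0
Total = 4094

Number of surjections = 4094


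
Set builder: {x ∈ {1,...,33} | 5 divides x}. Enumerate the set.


Checking each candidate:
Condition: multiples of 5 in {1,...,33}
Result = {5, 10, 15, 20, 25, 30}

{5, 10, 15, 20, 25, 30}


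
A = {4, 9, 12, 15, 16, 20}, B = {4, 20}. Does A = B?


Two sets are equal iff they have exactly the same elements.
A = {4, 9, 12, 15, 16, 20}
B = {4, 20}
Differences: {9, 12, 15, 16}
A ≠ B

No, A ≠ B


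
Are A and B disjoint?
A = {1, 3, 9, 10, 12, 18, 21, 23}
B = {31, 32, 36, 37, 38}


Disjoint means A ∩ B = ∅.
A ∩ B = ∅
A ∩ B = ∅, so A and B are disjoint.

Yes, A and B are disjoint


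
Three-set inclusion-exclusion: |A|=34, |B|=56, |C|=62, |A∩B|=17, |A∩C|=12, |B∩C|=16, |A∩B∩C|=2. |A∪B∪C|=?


|A∪B∪C| = |A|+|B|+|C| - |A∩B|-|A∩C|-|B∩C| + |A∩B∩C|
= 34+56+62 - 17-12-16 + 2
= 152 - 45 + 2
= 109

|A ∪ B ∪ C| = 109


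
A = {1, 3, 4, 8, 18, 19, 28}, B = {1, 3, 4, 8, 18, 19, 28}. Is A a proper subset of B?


A ⊂ B requires: A ⊆ B AND A ≠ B.
A ⊆ B? Yes
A = B? Yes
A = B, so A is not a PROPER subset.

No, A is not a proper subset of B


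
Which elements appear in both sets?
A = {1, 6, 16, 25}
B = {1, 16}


A ∩ B = elements in both A and B
A = {1, 6, 16, 25}
B = {1, 16}
A ∩ B = {1, 16}

A ∩ B = {1, 16}


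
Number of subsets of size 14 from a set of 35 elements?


C(n,k) = n! / (k!(n-k)!)
C(35,14) = 35! / (14!21!)
= 2319959400

C(35,14) = 2319959400


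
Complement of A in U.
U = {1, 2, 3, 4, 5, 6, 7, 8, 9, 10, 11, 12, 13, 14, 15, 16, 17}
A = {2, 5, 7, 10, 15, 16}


Aᶜ = U \ A = elements in U but not in A
U = {1, 2, 3, 4, 5, 6, 7, 8, 9, 10, 11, 12, 13, 14, 15, 16, 17}
A = {2, 5, 7, 10, 15, 16}
Aᶜ = {1, 3, 4, 6, 8, 9, 11, 12, 13, 14, 17}

Aᶜ = {1, 3, 4, 6, 8, 9, 11, 12, 13, 14, 17}


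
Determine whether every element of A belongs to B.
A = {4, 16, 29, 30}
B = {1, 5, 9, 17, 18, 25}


A ⊆ B means every element of A is in B.
Elements in A not in B: {4, 16, 29, 30}
So A ⊄ B.

No, A ⊄ B


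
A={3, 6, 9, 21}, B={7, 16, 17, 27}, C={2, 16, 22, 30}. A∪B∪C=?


A ∪ B = {3, 6, 7, 9, 16, 17, 21, 27}
(A ∪ B) ∪ C = {2, 3, 6, 7, 9, 16, 17, 21, 22, 27, 30}

A ∪ B ∪ C = {2, 3, 6, 7, 9, 16, 17, 21, 22, 27, 30}


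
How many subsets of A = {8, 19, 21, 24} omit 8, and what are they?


A subset of A that omits 8 is a subset of A \ {8}, so there are 2^(n-1) = 2^3 = 8 of them.
Subsets excluding 8: ∅, {19}, {21}, {24}, {19, 21}, {19, 24}, {21, 24}, {19, 21, 24}

Subsets excluding 8 (8 total): ∅, {19}, {21}, {24}, {19, 21}, {19, 24}, {21, 24}, {19, 21, 24}


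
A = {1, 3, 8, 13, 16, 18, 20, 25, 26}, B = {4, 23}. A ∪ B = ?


A ∪ B = all elements in A or B (or both)
A = {1, 3, 8, 13, 16, 18, 20, 25, 26}
B = {4, 23}
A ∪ B = {1, 3, 4, 8, 13, 16, 18, 20, 23, 25, 26}

A ∪ B = {1, 3, 4, 8, 13, 16, 18, 20, 23, 25, 26}


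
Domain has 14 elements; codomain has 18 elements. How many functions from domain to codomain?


Each of |A| = 14 inputs maps to any of |B| = 18 outputs.
# functions = |B|^|A| = 18^14
= 374813367582081024

Number of functions = 374813367582081024


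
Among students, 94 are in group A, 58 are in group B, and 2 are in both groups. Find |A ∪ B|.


|A ∪ B| = |A| + |B| - |A ∩ B|
= 94 + 58 - 2
= 150

|A ∪ B| = 150


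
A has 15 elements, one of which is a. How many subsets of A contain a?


Subsets of A containing a correspond to subsets of A \ {a}, which has 14 elements.
Count = 2^(n-1) = 2^14
= 16384

Number of subsets containing a = 16384


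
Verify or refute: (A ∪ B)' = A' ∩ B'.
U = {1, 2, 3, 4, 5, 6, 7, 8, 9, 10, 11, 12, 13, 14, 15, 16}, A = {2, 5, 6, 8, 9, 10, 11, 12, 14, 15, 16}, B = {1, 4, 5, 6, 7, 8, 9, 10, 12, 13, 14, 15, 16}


LHS: A ∪ B = {1, 2, 4, 5, 6, 7, 8, 9, 10, 11, 12, 13, 14, 15, 16}
(A ∪ B)' = U \ (A ∪ B) = {3}
A' = {1, 3, 4, 7, 13}, B' = {2, 3, 11}
Claimed RHS: A' ∩ B' = {3}
Identity is VALID: LHS = RHS = {3} ✓

Identity is valid. (A ∪ B)' = A' ∩ B' = {3}


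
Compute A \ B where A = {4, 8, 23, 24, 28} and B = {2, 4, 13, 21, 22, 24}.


A \ B = elements in A but not in B
A = {4, 8, 23, 24, 28}
B = {2, 4, 13, 21, 22, 24}
Remove from A any elements in B
A \ B = {8, 23, 28}

A \ B = {8, 23, 28}


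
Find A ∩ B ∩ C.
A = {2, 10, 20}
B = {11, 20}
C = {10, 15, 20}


A ∩ B = {20}
(A ∩ B) ∩ C = {20}

A ∩ B ∩ C = {20}


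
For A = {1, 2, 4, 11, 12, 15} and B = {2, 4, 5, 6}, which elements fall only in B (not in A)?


A = {1, 2, 4, 11, 12, 15}
B = {2, 4, 5, 6}
Region: only in B (not in A)
Elements: {5, 6}

Elements only in B (not in A): {5, 6}


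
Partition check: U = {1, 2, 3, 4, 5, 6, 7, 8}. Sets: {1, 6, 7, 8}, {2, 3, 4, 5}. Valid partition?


A partition requires: (1) non-empty parts, (2) pairwise disjoint, (3) union = U
Parts: {1, 6, 7, 8}, {2, 3, 4, 5}
Union of parts: {1, 2, 3, 4, 5, 6, 7, 8}
U = {1, 2, 3, 4, 5, 6, 7, 8}
All non-empty? True
Pairwise disjoint? True
Covers U? True

Yes, valid partition


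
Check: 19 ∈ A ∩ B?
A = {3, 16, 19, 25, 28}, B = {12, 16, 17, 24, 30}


A = {3, 16, 19, 25, 28}, B = {12, 16, 17, 24, 30}
A ∩ B = elements in both A and B
A ∩ B = {16}
Checking if 19 ∈ A ∩ B
19 is not in A ∩ B → False

19 ∉ A ∩ B


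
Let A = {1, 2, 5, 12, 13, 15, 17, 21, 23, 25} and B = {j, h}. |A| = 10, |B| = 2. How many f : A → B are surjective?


n = |A| = 10, k = |B| = 2. Surjections via inclusion-exclusion:
S(n,k) = Σ(-1)^i × C(k,i) × (k-i)^n, i=0 to k
i=0: (-1)^0×C(2,0)×2^10 = 1024
i=1: (-1)^1×C(2,1)×1^10 = -2
i=2: (-1)^2×C(2,2)×0^10 = 0
Total = 1022

Number of surjections = 1022


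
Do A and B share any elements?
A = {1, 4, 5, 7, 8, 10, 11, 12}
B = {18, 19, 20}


Disjoint means A ∩ B = ∅.
A ∩ B = ∅
A ∩ B = ∅, so A and B are disjoint.

No — A and B share no elements (A ∩ B = ∅), so they are disjoint


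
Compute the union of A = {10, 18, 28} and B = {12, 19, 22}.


A ∪ B = all elements in A or B (or both)
A = {10, 18, 28}
B = {12, 19, 22}
A ∪ B = {10, 12, 18, 19, 22, 28}

A ∪ B = {10, 12, 18, 19, 22, 28}


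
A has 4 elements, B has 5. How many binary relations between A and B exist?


A relation from A to B is any subset of A × B.
|A × B| = 4 × 5 = 20
# relations = 2^|A × B| = 2^20 = 1048576

Number of relations = 1048576


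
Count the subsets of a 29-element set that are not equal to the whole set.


Total subsets = 2^n = 2^29 = 536870912
Proper subsets exclude the set itself: 2^n - 1
= 536870912 - 1
= 536870911

Number of proper subsets = 536870911


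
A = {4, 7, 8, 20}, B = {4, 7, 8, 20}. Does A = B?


Two sets are equal iff they have exactly the same elements.
A = {4, 7, 8, 20}
B = {4, 7, 8, 20}
Same elements → A = B

Yes, A = B


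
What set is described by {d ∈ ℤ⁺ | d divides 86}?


Checking each candidate:
Condition: positive divisors of 86
Result = {1, 2, 43, 86}

{1, 2, 43, 86}


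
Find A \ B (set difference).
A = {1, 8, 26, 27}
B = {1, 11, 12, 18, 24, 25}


A \ B = elements in A but not in B
A = {1, 8, 26, 27}
B = {1, 11, 12, 18, 24, 25}
Remove from A any elements in B
A \ B = {8, 26, 27}

A \ B = {8, 26, 27}


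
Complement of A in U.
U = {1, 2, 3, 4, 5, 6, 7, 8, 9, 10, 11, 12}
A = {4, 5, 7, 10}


Aᶜ = U \ A = elements in U but not in A
U = {1, 2, 3, 4, 5, 6, 7, 8, 9, 10, 11, 12}
A = {4, 5, 7, 10}
Aᶜ = {1, 2, 3, 6, 8, 9, 11, 12}

Aᶜ = {1, 2, 3, 6, 8, 9, 11, 12}


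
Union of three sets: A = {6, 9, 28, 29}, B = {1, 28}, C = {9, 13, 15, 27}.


A ∪ B = {1, 6, 9, 28, 29}
(A ∪ B) ∪ C = {1, 6, 9, 13, 15, 27, 28, 29}

A ∪ B ∪ C = {1, 6, 9, 13, 15, 27, 28, 29}


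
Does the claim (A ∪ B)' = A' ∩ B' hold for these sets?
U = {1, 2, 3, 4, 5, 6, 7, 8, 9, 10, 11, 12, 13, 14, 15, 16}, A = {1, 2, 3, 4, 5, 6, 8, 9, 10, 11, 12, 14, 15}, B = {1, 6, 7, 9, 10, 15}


LHS: A ∪ B = {1, 2, 3, 4, 5, 6, 7, 8, 9, 10, 11, 12, 14, 15}
(A ∪ B)' = U \ (A ∪ B) = {13, 16}
A' = {7, 13, 16}, B' = {2, 3, 4, 5, 8, 11, 12, 13, 14, 16}
Claimed RHS: A' ∩ B' = {13, 16}
Identity is VALID: LHS = RHS = {13, 16} ✓

Identity is valid. (A ∪ B)' = A' ∩ B' = {13, 16}


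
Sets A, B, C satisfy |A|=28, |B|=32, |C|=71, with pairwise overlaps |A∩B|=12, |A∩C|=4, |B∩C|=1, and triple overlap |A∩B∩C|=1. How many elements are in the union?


|A∪B∪C| = |A|+|B|+|C| - |A∩B|-|A∩C|-|B∩C| + |A∩B∩C|
= 28+32+71 - 12-4-1 + 1
= 131 - 17 + 1
= 115

|A ∪ B ∪ C| = 115


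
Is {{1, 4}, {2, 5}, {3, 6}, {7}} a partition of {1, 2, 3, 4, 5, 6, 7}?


A partition requires: (1) non-empty parts, (2) pairwise disjoint, (3) union = U
Parts: {1, 4}, {2, 5}, {3, 6}, {7}
Union of parts: {1, 2, 3, 4, 5, 6, 7}
U = {1, 2, 3, 4, 5, 6, 7}
All non-empty? True
Pairwise disjoint? True
Covers U? True

Yes, valid partition


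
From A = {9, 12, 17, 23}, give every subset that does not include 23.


A subset of A that omits 23 is a subset of A \ {23}, so there are 2^(n-1) = 2^3 = 8 of them.
Subsets excluding 23: ∅, {9}, {12}, {17}, {9, 12}, {9, 17}, {12, 17}, {9, 12, 17}

Subsets excluding 23 (8 total): ∅, {9}, {12}, {17}, {9, 12}, {9, 17}, {12, 17}, {9, 12, 17}


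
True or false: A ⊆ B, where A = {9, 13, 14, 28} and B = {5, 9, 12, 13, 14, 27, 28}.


A ⊆ B means every element of A is in B.
All elements of A are in B.
So A ⊆ B.

Yes, A ⊆ B


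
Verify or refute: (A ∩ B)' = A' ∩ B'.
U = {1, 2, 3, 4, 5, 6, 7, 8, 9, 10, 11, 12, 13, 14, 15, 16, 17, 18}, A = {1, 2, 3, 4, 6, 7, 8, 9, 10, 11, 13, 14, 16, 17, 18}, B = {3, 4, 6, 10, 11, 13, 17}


LHS: A ∩ B = {3, 4, 6, 10, 11, 13, 17}
(A ∩ B)' = U \ (A ∩ B) = {1, 2, 5, 7, 8, 9, 12, 14, 15, 16, 18}
A' = {5, 12, 15}, B' = {1, 2, 5, 7, 8, 9, 12, 14, 15, 16, 18}
Claimed RHS: A' ∩ B' = {5, 12, 15}
Identity is INVALID: LHS = {1, 2, 5, 7, 8, 9, 12, 14, 15, 16, 18} but the RHS claimed here equals {5, 12, 15}. The correct form is (A ∩ B)' = A' ∪ B'.

Identity is invalid: (A ∩ B)' = {1, 2, 5, 7, 8, 9, 12, 14, 15, 16, 18} but A' ∩ B' = {5, 12, 15}. The correct De Morgan law is (A ∩ B)' = A' ∪ B'.


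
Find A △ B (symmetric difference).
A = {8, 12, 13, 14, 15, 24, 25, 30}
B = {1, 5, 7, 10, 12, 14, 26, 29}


A △ B = (A \ B) ∪ (B \ A) = elements in exactly one of A or B
A \ B = {8, 13, 15, 24, 25, 30}
B \ A = {1, 5, 7, 10, 26, 29}
A △ B = {1, 5, 7, 8, 10, 13, 15, 24, 25, 26, 29, 30}

A △ B = {1, 5, 7, 8, 10, 13, 15, 24, 25, 26, 29, 30}


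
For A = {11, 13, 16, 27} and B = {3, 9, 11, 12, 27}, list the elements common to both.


A ∩ B = elements in both A and B
A = {11, 13, 16, 27}
B = {3, 9, 11, 12, 27}
A ∩ B = {11, 27}

A ∩ B = {11, 27}


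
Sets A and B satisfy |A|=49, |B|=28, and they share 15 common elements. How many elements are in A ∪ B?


|A ∪ B| = |A| + |B| - |A ∩ B|
= 49 + 28 - 15
= 62

|A ∪ B| = 62


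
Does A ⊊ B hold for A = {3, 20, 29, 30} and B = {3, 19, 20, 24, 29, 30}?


A ⊂ B requires: A ⊆ B AND A ≠ B.
A ⊆ B? Yes
A = B? No
A ⊂ B: Yes (A is a proper subset of B)

Yes, A ⊂ B


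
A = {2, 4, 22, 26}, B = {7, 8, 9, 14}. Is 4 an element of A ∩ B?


A = {2, 4, 22, 26}, B = {7, 8, 9, 14}
A ∩ B = elements in both A and B
A ∩ B = ∅
Checking if 4 ∈ A ∩ B
4 is not in A ∩ B → False

4 ∉ A ∩ B


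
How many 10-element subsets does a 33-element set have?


C(n,k) = n! / (k!(n-k)!)
C(33,10) = 33! / (10!23!)
= 92561040

C(33,10) = 92561040


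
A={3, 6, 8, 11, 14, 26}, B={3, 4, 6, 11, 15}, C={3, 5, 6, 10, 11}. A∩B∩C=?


A ∩ B = {3, 6, 11}
(A ∩ B) ∩ C = {3, 6, 11}

A ∩ B ∩ C = {3, 6, 11}


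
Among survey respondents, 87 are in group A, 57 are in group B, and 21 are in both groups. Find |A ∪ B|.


|A ∪ B| = |A| + |B| - |A ∩ B|
= 87 + 57 - 21
= 123

|A ∪ B| = 123


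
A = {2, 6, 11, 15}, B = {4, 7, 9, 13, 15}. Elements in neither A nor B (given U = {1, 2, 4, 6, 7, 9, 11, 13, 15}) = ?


A = {2, 6, 11, 15}
B = {4, 7, 9, 13, 15}
Region: in neither A nor B (given U = {1, 2, 4, 6, 7, 9, 11, 13, 15})
Elements: {1}

Elements in neither A nor B (given U = {1, 2, 4, 6, 7, 9, 11, 13, 15}): {1}


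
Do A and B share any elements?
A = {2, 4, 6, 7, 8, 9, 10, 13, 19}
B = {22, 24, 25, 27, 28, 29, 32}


Disjoint means A ∩ B = ∅.
A ∩ B = ∅
A ∩ B = ∅, so A and B are disjoint.

No — A and B share no elements (A ∩ B = ∅), so they are disjoint


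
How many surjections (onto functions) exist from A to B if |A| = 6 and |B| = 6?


n = |A| = 6, k = |B| = 6. Surjections via inclusion-exclusion:
S(n,k) = Σ(-1)^i × C(k,i) × (k-i)^n, i=0 to k
i=0: (-1)^0×C(6,0)×6^6 = 46656
i=1: (-1)^1×C(6,1)×5^6 = -93750
i=2: (-1)^2×C(6,2)×4^6 = 61440
i=3: (-1)^3×C(6,3)×3^6 = -14580
i=4: (-1)^4×C(6,4)×2^6 = 960
i=5: (-1)^5×C(6,5)×1^6 = -6
i=6: (-1)^6×C(6,6)×0^6 = 0
Total = 720

Number of surjections = 720


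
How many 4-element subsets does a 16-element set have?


C(n,k) = n! / (k!(n-k)!)
C(16,4) = 16! / (4!12!)
= 1820

C(16,4) = 1820


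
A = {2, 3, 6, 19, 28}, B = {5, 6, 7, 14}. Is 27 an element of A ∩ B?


A = {2, 3, 6, 19, 28}, B = {5, 6, 7, 14}
A ∩ B = elements in both A and B
A ∩ B = {6}
Checking if 27 ∈ A ∩ B
27 is not in A ∩ B → False

27 ∉ A ∩ B


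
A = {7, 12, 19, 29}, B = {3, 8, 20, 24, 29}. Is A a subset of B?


A ⊆ B means every element of A is in B.
Elements in A not in B: {7, 12, 19}
So A ⊄ B.

No, A ⊄ B


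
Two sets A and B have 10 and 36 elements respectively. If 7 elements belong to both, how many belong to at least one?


|A ∪ B| = |A| + |B| - |A ∩ B|
= 10 + 36 - 7
= 39

|A ∪ B| = 39


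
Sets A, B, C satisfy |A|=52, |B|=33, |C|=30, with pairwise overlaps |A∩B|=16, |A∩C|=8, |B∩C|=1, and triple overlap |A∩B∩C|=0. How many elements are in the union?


|A∪B∪C| = |A|+|B|+|C| - |A∩B|-|A∩C|-|B∩C| + |A∩B∩C|
= 52+33+30 - 16-8-1 + 0
= 115 - 25 + 0
= 90

|A ∪ B ∪ C| = 90


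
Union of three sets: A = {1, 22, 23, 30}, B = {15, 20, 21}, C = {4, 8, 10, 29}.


A ∪ B = {1, 15, 20, 21, 22, 23, 30}
(A ∪ B) ∪ C = {1, 4, 8, 10, 15, 20, 21, 22, 23, 29, 30}

A ∪ B ∪ C = {1, 4, 8, 10, 15, 20, 21, 22, 23, 29, 30}


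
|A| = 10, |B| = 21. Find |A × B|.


|A × B| = |A| × |B|
= 10 × 21
= 210

|A × B| = 210


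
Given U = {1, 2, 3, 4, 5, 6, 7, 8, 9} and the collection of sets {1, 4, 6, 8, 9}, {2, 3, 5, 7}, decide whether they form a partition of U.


A partition requires: (1) non-empty parts, (2) pairwise disjoint, (3) union = U
Parts: {1, 4, 6, 8, 9}, {2, 3, 5, 7}
Union of parts: {1, 2, 3, 4, 5, 6, 7, 8, 9}
U = {1, 2, 3, 4, 5, 6, 7, 8, 9}
All non-empty? True
Pairwise disjoint? True
Covers U? True

Yes, valid partition


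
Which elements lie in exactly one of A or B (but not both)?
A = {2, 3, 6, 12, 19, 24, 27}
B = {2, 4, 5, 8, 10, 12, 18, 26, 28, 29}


A △ B = (A \ B) ∪ (B \ A) = elements in exactly one of A or B
A \ B = {3, 6, 19, 24, 27}
B \ A = {4, 5, 8, 10, 18, 26, 28, 29}
A △ B = {3, 4, 5, 6, 8, 10, 18, 19, 24, 26, 27, 28, 29}

A △ B = {3, 4, 5, 6, 8, 10, 18, 19, 24, 26, 27, 28, 29}


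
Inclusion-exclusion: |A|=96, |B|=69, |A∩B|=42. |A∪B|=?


|A ∪ B| = |A| + |B| - |A ∩ B|
= 96 + 69 - 42
= 123

|A ∪ B| = 123


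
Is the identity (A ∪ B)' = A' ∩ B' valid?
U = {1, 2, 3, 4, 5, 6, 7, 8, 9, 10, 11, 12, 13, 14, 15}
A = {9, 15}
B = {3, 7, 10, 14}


LHS: A ∪ B = {3, 7, 9, 10, 14, 15}
(A ∪ B)' = U \ (A ∪ B) = {1, 2, 4, 5, 6, 8, 11, 12, 13}
A' = {1, 2, 3, 4, 5, 6, 7, 8, 10, 11, 12, 13, 14}, B' = {1, 2, 4, 5, 6, 8, 9, 11, 12, 13, 15}
Claimed RHS: A' ∩ B' = {1, 2, 4, 5, 6, 8, 11, 12, 13}
Identity is VALID: LHS = RHS = {1, 2, 4, 5, 6, 8, 11, 12, 13} ✓

Identity is valid. (A ∪ B)' = A' ∩ B' = {1, 2, 4, 5, 6, 8, 11, 12, 13}


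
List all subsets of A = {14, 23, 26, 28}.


|A| = 4, so |P(A)| = 2^4 = 16
Enumerate subsets by cardinality (0 to 4):
∅, {14}, {23}, {26}, {28}, {14, 23}, {14, 26}, {14, 28}, {23, 26}, {23, 28}, {26, 28}, {14, 23, 26}, {14, 23, 28}, {14, 26, 28}, {23, 26, 28}, {14, 23, 26, 28}

P(A) has 16 subsets: ∅, {14}, {23}, {26}, {28}, {14, 23}, {14, 26}, {14, 28}, {23, 26}, {23, 28}, {26, 28}, {14, 23, 26}, {14, 23, 28}, {14, 26, 28}, {23, 26, 28}, {14, 23, 26, 28}


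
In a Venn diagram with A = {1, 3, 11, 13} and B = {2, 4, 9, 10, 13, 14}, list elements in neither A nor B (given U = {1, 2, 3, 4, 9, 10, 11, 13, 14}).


A = {1, 3, 11, 13}
B = {2, 4, 9, 10, 13, 14}
Region: in neither A nor B (given U = {1, 2, 3, 4, 9, 10, 11, 13, 14})
Elements: ∅

Elements in neither A nor B (given U = {1, 2, 3, 4, 9, 10, 11, 13, 14}): ∅


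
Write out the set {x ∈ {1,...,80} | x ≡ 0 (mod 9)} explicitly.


Checking each candidate:
Condition: x in {1,...,80} with x ≡ 0 (mod 9)
Result = {9, 18, 27, 36, 45, 54, 63, 72}

{9, 18, 27, 36, 45, 54, 63, 72}


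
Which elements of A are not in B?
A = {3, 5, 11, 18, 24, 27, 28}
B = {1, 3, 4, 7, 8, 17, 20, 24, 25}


A \ B = elements in A but not in B
A = {3, 5, 11, 18, 24, 27, 28}
B = {1, 3, 4, 7, 8, 17, 20, 24, 25}
Remove from A any elements in B
A \ B = {5, 11, 18, 27, 28}

A \ B = {5, 11, 18, 27, 28}


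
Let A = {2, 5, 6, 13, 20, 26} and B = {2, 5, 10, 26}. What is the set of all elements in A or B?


A ∪ B = all elements in A or B (or both)
A = {2, 5, 6, 13, 20, 26}
B = {2, 5, 10, 26}
A ∪ B = {2, 5, 6, 10, 13, 20, 26}

A ∪ B = {2, 5, 6, 10, 13, 20, 26}


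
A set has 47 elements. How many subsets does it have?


Number of subsets = 2^n
= 2^47
= 140737488355328

|P(A)| = 140737488355328


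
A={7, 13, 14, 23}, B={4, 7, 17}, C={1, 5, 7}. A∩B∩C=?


A ∩ B = {7}
(A ∩ B) ∩ C = {7}

A ∩ B ∩ C = {7}


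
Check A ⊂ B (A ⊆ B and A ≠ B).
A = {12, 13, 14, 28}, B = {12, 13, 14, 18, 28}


A ⊂ B requires: A ⊆ B AND A ≠ B.
A ⊆ B? Yes
A = B? No
A ⊂ B: Yes (A is a proper subset of B)

Yes, A ⊂ B


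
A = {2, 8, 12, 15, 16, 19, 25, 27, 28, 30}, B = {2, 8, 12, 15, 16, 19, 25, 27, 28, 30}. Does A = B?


Two sets are equal iff they have exactly the same elements.
A = {2, 8, 12, 15, 16, 19, 25, 27, 28, 30}
B = {2, 8, 12, 15, 16, 19, 25, 27, 28, 30}
Same elements → A = B

Yes, A = B


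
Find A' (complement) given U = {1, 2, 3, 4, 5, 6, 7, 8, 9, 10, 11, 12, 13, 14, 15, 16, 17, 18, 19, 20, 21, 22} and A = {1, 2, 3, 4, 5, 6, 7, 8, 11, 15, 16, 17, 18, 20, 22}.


Aᶜ = U \ A = elements in U but not in A
U = {1, 2, 3, 4, 5, 6, 7, 8, 9, 10, 11, 12, 13, 14, 15, 16, 17, 18, 19, 20, 21, 22}
A = {1, 2, 3, 4, 5, 6, 7, 8, 11, 15, 16, 17, 18, 20, 22}
Aᶜ = {9, 10, 12, 13, 14, 19, 21}

Aᶜ = {9, 10, 12, 13, 14, 19, 21}


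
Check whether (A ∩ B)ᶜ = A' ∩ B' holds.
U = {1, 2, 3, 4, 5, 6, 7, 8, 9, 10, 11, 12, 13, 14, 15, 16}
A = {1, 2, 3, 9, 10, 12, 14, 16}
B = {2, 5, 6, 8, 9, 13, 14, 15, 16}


LHS: A ∩ B = {2, 9, 14, 16}
(A ∩ B)' = U \ (A ∩ B) = {1, 3, 4, 5, 6, 7, 8, 10, 11, 12, 13, 15}
A' = {4, 5, 6, 7, 8, 11, 13, 15}, B' = {1, 3, 4, 7, 10, 11, 12}
Claimed RHS: A' ∩ B' = {4, 7, 11}
Identity is INVALID: LHS = {1, 3, 4, 5, 6, 7, 8, 10, 11, 12, 13, 15} but the RHS claimed here equals {4, 7, 11}. The correct form is (A ∩ B)' = A' ∪ B'.

Identity is invalid: (A ∩ B)' = {1, 3, 4, 5, 6, 7, 8, 10, 11, 12, 13, 15} but A' ∩ B' = {4, 7, 11}. The correct De Morgan law is (A ∩ B)' = A' ∪ B'.


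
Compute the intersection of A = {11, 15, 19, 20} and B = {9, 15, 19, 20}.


A ∩ B = elements in both A and B
A = {11, 15, 19, 20}
B = {9, 15, 19, 20}
A ∩ B = {15, 19, 20}

A ∩ B = {15, 19, 20}


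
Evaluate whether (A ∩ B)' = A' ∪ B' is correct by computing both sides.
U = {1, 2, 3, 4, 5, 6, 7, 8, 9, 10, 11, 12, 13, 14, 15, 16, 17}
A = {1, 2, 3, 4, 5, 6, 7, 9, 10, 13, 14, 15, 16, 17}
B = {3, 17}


LHS: A ∩ B = {3, 17}
(A ∩ B)' = U \ (A ∩ B) = {1, 2, 4, 5, 6, 7, 8, 9, 10, 11, 12, 13, 14, 15, 16}
A' = {8, 11, 12}, B' = {1, 2, 4, 5, 6, 7, 8, 9, 10, 11, 12, 13, 14, 15, 16}
Claimed RHS: A' ∪ B' = {1, 2, 4, 5, 6, 7, 8, 9, 10, 11, 12, 13, 14, 15, 16}
Identity is VALID: LHS = RHS = {1, 2, 4, 5, 6, 7, 8, 9, 10, 11, 12, 13, 14, 15, 16} ✓

Identity is valid. (A ∩ B)' = A' ∪ B' = {1, 2, 4, 5, 6, 7, 8, 9, 10, 11, 12, 13, 14, 15, 16}


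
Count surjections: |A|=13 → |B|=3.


n = |A| = 13, k = |B| = 3. Surjections via inclusion-exclusion:
S(n,k) = Σ(-1)^i × C(k,i) × (k-i)^n, i=0 to k
i=0: (-1)^0×C(3,0)×3^13 = 1594323
i=1: (-1)^1×C(3,1)×2^13 = -24576
i=2: (-1)^2×C(3,2)×1^13 = 3
i=3: (-1)^3×C(3,3)×0^13 = 0
Total = 1569750

Number of surjections = 1569750


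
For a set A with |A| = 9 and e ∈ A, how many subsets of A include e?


Subsets of A containing e correspond to subsets of A \ {e}, which has 8 elements.
Count = 2^(n-1) = 2^8
= 256

Number of subsets containing e = 256


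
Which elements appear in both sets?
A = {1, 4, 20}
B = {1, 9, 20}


A ∩ B = elements in both A and B
A = {1, 4, 20}
B = {1, 9, 20}
A ∩ B = {1, 20}

A ∩ B = {1, 20}


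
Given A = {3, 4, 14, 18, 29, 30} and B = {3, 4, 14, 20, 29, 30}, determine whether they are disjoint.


Disjoint means A ∩ B = ∅.
A ∩ B = {3, 4, 14, 29, 30}
A ∩ B ≠ ∅, so A and B are NOT disjoint.

No, A and B are not disjoint (A ∩ B = {3, 4, 14, 29, 30})


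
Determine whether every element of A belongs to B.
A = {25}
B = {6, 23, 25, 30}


A ⊆ B means every element of A is in B.
All elements of A are in B.
So A ⊆ B.

Yes, A ⊆ B


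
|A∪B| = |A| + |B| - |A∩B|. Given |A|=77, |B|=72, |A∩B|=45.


|A ∪ B| = |A| + |B| - |A ∩ B|
= 77 + 72 - 45
= 104

|A ∪ B| = 104


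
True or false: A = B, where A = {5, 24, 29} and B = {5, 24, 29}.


Two sets are equal iff they have exactly the same elements.
A = {5, 24, 29}
B = {5, 24, 29}
Same elements → A = B

Yes, A = B


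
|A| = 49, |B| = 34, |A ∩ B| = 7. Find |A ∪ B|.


|A ∪ B| = |A| + |B| - |A ∩ B|
= 49 + 34 - 7
= 76

|A ∪ B| = 76


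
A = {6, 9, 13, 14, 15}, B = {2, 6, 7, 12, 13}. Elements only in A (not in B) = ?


A = {6, 9, 13, 14, 15}
B = {2, 6, 7, 12, 13}
Region: only in A (not in B)
Elements: {9, 14, 15}

Elements only in A (not in B): {9, 14, 15}


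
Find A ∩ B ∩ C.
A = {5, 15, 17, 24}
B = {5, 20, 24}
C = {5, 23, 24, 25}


A ∩ B = {5, 24}
(A ∩ B) ∩ C = {5, 24}

A ∩ B ∩ C = {5, 24}


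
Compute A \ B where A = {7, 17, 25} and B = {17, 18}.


A \ B = elements in A but not in B
A = {7, 17, 25}
B = {17, 18}
Remove from A any elements in B
A \ B = {7, 25}

A \ B = {7, 25}


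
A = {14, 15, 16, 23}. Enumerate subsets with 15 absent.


A subset of A that omits 15 is a subset of A \ {15}, so there are 2^(n-1) = 2^3 = 8 of them.
Subsets excluding 15: ∅, {14}, {16}, {23}, {14, 16}, {14, 23}, {16, 23}, {14, 16, 23}

Subsets excluding 15 (8 total): ∅, {14}, {16}, {23}, {14, 16}, {14, 23}, {16, 23}, {14, 16, 23}


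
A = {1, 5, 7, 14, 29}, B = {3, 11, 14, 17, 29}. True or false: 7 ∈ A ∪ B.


A = {1, 5, 7, 14, 29}, B = {3, 11, 14, 17, 29}
A ∪ B = all elements in A or B
A ∪ B = {1, 3, 5, 7, 11, 14, 17, 29}
Checking if 7 ∈ A ∪ B
7 is in A ∪ B → True

7 ∈ A ∪ B


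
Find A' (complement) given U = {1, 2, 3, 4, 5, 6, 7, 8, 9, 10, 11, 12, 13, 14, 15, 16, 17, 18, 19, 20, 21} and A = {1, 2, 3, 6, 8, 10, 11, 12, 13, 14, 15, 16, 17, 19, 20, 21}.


Aᶜ = U \ A = elements in U but not in A
U = {1, 2, 3, 4, 5, 6, 7, 8, 9, 10, 11, 12, 13, 14, 15, 16, 17, 18, 19, 20, 21}
A = {1, 2, 3, 6, 8, 10, 11, 12, 13, 14, 15, 16, 17, 19, 20, 21}
Aᶜ = {4, 5, 7, 9, 18}

Aᶜ = {4, 5, 7, 9, 18}


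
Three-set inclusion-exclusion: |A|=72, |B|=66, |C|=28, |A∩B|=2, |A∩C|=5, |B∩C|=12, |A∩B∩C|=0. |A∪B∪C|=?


|A∪B∪C| = |A|+|B|+|C| - |A∩B|-|A∩C|-|B∩C| + |A∩B∩C|
= 72+66+28 - 2-5-12 + 0
= 166 - 19 + 0
= 147

|A ∪ B ∪ C| = 147


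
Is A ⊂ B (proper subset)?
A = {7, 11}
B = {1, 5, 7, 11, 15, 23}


A ⊂ B requires: A ⊆ B AND A ≠ B.
A ⊆ B? Yes
A = B? No
A ⊂ B: Yes (A is a proper subset of B)

Yes, A ⊂ B


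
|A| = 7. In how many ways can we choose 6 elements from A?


C(n,k) = n! / (k!(n-k)!)
C(7,6) = 7! / (6!1!)
= 7

C(7,6) = 7


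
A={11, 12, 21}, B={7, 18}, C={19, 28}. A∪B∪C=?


A ∪ B = {7, 11, 12, 18, 21}
(A ∪ B) ∪ C = {7, 11, 12, 18, 19, 21, 28}

A ∪ B ∪ C = {7, 11, 12, 18, 19, 21, 28}


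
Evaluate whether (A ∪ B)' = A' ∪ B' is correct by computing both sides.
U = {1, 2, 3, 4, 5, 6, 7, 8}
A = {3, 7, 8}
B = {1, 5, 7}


LHS: A ∪ B = {1, 3, 5, 7, 8}
(A ∪ B)' = U \ (A ∪ B) = {2, 4, 6}
A' = {1, 2, 4, 5, 6}, B' = {2, 3, 4, 6, 8}
Claimed RHS: A' ∪ B' = {1, 2, 3, 4, 5, 6, 8}
Identity is INVALID: LHS = {2, 4, 6} but the RHS claimed here equals {1, 2, 3, 4, 5, 6, 8}. The correct form is (A ∪ B)' = A' ∩ B'.

Identity is invalid: (A ∪ B)' = {2, 4, 6} but A' ∪ B' = {1, 2, 3, 4, 5, 6, 8}. The correct De Morgan law is (A ∪ B)' = A' ∩ B'.
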